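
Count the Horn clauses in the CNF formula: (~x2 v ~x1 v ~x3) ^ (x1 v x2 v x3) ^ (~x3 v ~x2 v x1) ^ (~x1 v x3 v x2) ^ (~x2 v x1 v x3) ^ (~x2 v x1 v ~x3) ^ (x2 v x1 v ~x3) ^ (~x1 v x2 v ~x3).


A Horn clause has at most one positive literal.
Clause 1: 0 positive lit(s) -> Horn
Clause 2: 3 positive lit(s) -> not Horn
Clause 3: 1 positive lit(s) -> Horn
Clause 4: 2 positive lit(s) -> not Horn
Clause 5: 2 positive lit(s) -> not Horn
Clause 6: 1 positive lit(s) -> Horn
Clause 7: 2 positive lit(s) -> not Horn
Clause 8: 1 positive lit(s) -> Horn
Total Horn clauses = 4.

4


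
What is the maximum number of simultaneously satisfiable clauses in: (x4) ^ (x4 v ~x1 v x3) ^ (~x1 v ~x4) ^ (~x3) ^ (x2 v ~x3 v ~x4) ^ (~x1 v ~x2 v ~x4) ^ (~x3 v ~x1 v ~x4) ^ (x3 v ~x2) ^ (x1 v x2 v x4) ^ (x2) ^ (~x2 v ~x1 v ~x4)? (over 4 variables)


Enumerate all 16 truth assignments.
For each, count how many of the 11 clauses are satisfied.
The formula is not fully satisfiable, so the maximum is below 11.
Maximum simultaneously satisfiable clauses = 10.

10


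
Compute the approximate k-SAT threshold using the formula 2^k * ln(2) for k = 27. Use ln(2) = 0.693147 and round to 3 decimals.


Using the asymptotic formula: threshold ~ 2^k * ln(2).
2^27 = 134217728.
134217728 * 0.693147 = 93032615.51.

93032615.51


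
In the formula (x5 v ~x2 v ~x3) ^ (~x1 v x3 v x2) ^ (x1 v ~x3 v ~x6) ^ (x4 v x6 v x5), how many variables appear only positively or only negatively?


A pure literal appears in only one polarity across all clauses.
Pure literals: x4 (positive only), x5 (positive only).
Count = 2.

2


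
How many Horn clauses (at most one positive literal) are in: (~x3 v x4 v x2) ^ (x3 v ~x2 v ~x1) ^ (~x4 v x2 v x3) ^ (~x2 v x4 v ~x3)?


A Horn clause has at most one positive literal.
Clause 1: 2 positive lit(s) -> not Horn
Clause 2: 1 positive lit(s) -> Horn
Clause 3: 2 positive lit(s) -> not Horn
Clause 4: 1 positive lit(s) -> Horn
Total Horn clauses = 2.

2


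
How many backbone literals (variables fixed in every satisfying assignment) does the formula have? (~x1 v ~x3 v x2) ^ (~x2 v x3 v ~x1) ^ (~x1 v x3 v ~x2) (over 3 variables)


Find all satisfying assignments: 6 model(s).
Check which variables have the same value in every model.
No variable is fixed across all models.
Backbone size = 0.

0


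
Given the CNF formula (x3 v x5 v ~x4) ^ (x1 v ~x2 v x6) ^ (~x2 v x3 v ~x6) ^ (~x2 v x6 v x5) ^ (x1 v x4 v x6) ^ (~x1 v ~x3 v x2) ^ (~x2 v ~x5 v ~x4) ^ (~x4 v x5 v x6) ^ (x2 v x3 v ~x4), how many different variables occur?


Identify each distinct variable in the formula.
Variables found: x1, x2, x3, x4, x5, x6.
Total distinct variables = 6.

6


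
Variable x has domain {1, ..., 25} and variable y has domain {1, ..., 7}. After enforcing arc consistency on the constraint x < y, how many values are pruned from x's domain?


For the constraint x < y, x needs a supporting value in y's domain.
x can be at most 6 (one less than y's maximum).
Valid x values from domain: 6 out of 25.
Pruned = 25 - 6 = 19.

19


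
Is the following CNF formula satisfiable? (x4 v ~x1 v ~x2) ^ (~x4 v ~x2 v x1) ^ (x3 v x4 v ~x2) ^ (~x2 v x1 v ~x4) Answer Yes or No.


Check all 16 possible truth assignments.
Number of satisfying assignments found: 11.
The formula is satisfiable.

Yes


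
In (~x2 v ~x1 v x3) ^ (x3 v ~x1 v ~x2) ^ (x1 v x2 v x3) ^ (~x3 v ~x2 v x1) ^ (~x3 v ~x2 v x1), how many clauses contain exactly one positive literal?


A definite clause has exactly one positive literal.
Clause 1: 1 positive -> definite
Clause 2: 1 positive -> definite
Clause 3: 3 positive -> not definite
Clause 4: 1 positive -> definite
Clause 5: 1 positive -> definite
Definite clause count = 4.

4


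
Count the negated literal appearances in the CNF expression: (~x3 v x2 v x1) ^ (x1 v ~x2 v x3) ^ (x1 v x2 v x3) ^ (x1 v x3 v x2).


Scan each clause for negated literals.
Clause 1: 1 negative; Clause 2: 1 negative; Clause 3: 0 negative; Clause 4: 0 negative.
Total negative literal occurrences = 2.

2


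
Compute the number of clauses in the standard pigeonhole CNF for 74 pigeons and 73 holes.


The PHP encoding has two parts:
1) At-least-one-hole clauses: 74 (one per pigeon, each with 73 literals).
2) At-most-one-pigeon-per-hole clauses: 73 holes * C(74,2) = 73 * 2701 = 197173.
Total clauses = 74 + 197173 = 197247.

197247


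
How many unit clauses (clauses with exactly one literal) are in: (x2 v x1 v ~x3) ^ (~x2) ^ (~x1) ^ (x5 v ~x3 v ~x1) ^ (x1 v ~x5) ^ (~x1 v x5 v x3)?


A unit clause contains exactly one literal.
Unit clauses found: (~x2), (~x1).
Count = 2.

2


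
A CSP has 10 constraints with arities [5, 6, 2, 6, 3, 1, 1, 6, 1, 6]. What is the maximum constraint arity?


The arities are: 5, 6, 2, 6, 3, 1, 1, 6, 1, 6.
Scan for the maximum value.
Maximum arity = 6.

6


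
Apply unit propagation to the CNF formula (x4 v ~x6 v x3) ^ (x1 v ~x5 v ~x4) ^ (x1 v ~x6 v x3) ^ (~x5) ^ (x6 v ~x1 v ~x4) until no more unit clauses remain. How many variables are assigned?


Unit propagation repeatedly assigns the literal in any unit clause, then simplifies.
Assignments in order: x5 = F.
No further unit clauses remain.
Total variables assigned = 1.

1


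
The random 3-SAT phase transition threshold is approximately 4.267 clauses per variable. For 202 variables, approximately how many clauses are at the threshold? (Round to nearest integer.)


The 3-SAT phase transition occurs at approximately 4.267 clauses per variable.
m = 4.267 * 202 = 861.934.
Rounded to nearest integer: 862.

862


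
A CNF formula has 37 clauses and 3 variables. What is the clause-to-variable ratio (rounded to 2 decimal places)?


Clause-to-variable ratio = clauses / variables.
37 / 3 = 12.33.

12.33


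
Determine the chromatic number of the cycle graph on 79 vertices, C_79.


An odd cycle cannot be 2-colored: alternating two colors around the cycle returns to the start with a conflict.
Since 79 is odd, three colors are required (and three suffice).
Chromatic number = 3.

3


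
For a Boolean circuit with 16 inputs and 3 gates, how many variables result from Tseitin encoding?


The Tseitin transformation introduces one auxiliary variable per gate.
Total variables = inputs + gates = 16 + 3 = 19.

19


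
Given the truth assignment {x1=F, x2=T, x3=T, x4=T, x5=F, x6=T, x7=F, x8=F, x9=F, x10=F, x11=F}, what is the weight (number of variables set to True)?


The weight is the number of variables assigned True.
True variables: x2, x3, x4, x6.
Weight = 4.

4


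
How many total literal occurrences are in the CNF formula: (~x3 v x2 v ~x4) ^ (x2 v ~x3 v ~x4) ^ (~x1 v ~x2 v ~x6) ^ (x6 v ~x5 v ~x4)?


Clause lengths: 3, 3, 3, 3.
Sum = 3 + 3 + 3 + 3 = 12.

12


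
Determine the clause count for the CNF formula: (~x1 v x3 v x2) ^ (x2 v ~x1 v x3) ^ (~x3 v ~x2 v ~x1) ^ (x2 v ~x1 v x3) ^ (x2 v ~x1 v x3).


Each group enclosed in parentheses joined by ^ is one clause.
Counting the conjuncts: 5 clauses.

5


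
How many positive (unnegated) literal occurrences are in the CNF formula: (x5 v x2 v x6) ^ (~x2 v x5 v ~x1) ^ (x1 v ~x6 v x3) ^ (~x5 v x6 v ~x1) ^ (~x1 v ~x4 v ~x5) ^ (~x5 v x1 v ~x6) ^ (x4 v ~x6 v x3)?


Scan each clause for unnegated literals.
Clause 1: 3 positive; Clause 2: 1 positive; Clause 3: 2 positive; Clause 4: 1 positive; Clause 5: 0 positive; Clause 6: 1 positive; Clause 7: 2 positive.
Total positive literal occurrences = 10.

10


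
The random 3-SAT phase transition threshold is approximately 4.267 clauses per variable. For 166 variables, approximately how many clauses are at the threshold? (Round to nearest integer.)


The 3-SAT phase transition occurs at approximately 4.267 clauses per variable.
m = 4.267 * 166 = 708.322.
Rounded to nearest integer: 708.

708


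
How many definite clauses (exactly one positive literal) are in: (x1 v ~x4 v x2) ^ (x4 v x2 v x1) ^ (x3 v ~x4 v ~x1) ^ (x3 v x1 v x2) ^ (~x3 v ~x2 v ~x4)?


A definite clause has exactly one positive literal.
Clause 1: 2 positive -> not definite
Clause 2: 3 positive -> not definite
Clause 3: 1 positive -> definite
Clause 4: 3 positive -> not definite
Clause 5: 0 positive -> not definite
Definite clause count = 1.

1


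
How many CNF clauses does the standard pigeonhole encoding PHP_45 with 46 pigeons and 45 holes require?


The PHP encoding has two parts:
1) At-least-one-hole clauses: 46 (one per pigeon, each with 45 literals).
2) At-most-one-pigeon-per-hole clauses: 45 holes * C(46,2) = 45 * 1035 = 46575.
Total clauses = 46 + 46575 = 46621.

46621


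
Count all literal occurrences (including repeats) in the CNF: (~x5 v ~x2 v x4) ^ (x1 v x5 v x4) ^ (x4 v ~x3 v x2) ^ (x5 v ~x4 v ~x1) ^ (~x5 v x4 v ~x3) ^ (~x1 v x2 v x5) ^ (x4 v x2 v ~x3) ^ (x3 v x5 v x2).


Clause lengths: 3, 3, 3, 3, 3, 3, 3, 3.
Sum = 3 + 3 + 3 + 3 + 3 + 3 + 3 + 3 = 24.

24


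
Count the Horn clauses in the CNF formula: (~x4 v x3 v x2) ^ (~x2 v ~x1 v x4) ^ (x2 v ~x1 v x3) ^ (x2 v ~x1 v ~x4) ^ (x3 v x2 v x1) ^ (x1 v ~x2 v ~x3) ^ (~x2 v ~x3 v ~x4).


A Horn clause has at most one positive literal.
Clause 1: 2 positive lit(s) -> not Horn
Clause 2: 1 positive lit(s) -> Horn
Clause 3: 2 positive lit(s) -> not Horn
Clause 4: 1 positive lit(s) -> Horn
Clause 5: 3 positive lit(s) -> not Horn
Clause 6: 1 positive lit(s) -> Horn
Clause 7: 0 positive lit(s) -> Horn
Total Horn clauses = 4.

4


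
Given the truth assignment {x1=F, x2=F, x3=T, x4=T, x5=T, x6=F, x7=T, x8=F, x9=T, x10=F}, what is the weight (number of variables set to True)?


The weight is the number of variables assigned True.
True variables: x3, x4, x5, x7, x9.
Weight = 5.

5


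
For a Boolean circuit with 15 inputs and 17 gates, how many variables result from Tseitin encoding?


The Tseitin transformation introduces one auxiliary variable per gate.
Total variables = inputs + gates = 15 + 17 = 32.

32


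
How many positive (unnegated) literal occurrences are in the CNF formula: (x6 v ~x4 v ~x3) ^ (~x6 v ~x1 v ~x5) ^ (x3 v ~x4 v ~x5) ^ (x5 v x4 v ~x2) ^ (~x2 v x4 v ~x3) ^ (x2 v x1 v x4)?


Scan each clause for unnegated literals.
Clause 1: 1 positive; Clause 2: 0 positive; Clause 3: 1 positive; Clause 4: 2 positive; Clause 5: 1 positive; Clause 6: 3 positive.
Total positive literal occurrences = 8.

8


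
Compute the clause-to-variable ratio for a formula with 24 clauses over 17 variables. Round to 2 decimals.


Clause-to-variable ratio = clauses / variables.
24 / 17 = 1.41.

1.41


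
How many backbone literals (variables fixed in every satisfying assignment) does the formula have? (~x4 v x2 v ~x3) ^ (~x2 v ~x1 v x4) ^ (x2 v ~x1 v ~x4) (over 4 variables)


Find all satisfying assignments: 11 model(s).
Check which variables have the same value in every model.
No variable is fixed across all models.
Backbone size = 0.

0


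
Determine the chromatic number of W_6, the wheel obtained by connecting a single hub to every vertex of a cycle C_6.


W_6 consists of the cycle C_6 together with a hub vertex adjacent to every cycle vertex.
The cycle C_6 needs 2 colors (even cycle -> 2).
The hub is adjacent to every cycle vertex, so it must receive a new color distinct from all of them.
Chromatic number = 2 + 1 = 3.

3


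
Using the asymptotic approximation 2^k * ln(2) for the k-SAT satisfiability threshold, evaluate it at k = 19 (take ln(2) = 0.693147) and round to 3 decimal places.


Using the asymptotic formula: threshold ~ 2^k * ln(2).
2^19 = 524288.
524288 * 0.693147 = 363408.654.

363408.654


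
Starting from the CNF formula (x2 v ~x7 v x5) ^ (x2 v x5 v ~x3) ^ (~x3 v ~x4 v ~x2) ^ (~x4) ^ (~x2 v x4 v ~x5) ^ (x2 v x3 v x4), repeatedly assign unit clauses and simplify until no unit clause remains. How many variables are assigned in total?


Unit propagation repeatedly assigns the literal in any unit clause, then simplifies.
Assignments in order: x4 = F.
No further unit clauses remain.
Total variables assigned = 1.

1


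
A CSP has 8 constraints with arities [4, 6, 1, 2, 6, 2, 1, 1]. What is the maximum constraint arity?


The arities are: 4, 6, 1, 2, 6, 2, 1, 1.
Scan for the maximum value.
Maximum arity = 6.

6


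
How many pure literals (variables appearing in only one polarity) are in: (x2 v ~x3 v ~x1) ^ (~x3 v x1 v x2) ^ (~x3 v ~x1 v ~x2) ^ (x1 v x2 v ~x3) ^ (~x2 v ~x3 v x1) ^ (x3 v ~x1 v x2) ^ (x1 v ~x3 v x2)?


A pure literal appears in only one polarity across all clauses.
No pure literals found.
Count = 0.

0


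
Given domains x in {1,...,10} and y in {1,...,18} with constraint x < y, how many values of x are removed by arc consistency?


For the constraint x < y, x needs a supporting value in y's domain.
x can be at most 17 (one less than y's maximum).
Valid x values from domain: 10 out of 10.
Pruned = 10 - 10 = 0.

0


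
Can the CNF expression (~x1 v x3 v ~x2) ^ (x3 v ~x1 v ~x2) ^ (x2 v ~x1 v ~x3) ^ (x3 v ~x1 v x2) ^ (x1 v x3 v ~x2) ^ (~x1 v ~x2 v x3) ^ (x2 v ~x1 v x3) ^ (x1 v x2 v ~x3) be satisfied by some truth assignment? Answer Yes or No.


Check all 8 possible truth assignments.
Number of satisfying assignments found: 3.
The formula is satisfiable.

Yes


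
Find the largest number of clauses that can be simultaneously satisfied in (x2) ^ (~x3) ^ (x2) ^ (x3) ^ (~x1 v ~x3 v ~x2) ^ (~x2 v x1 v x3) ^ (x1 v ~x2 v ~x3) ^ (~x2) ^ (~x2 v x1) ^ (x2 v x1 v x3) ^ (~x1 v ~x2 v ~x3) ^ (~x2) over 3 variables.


Enumerate all 8 truth assignments.
For each, count how many of the 12 clauses are satisfied.
The formula is not fully satisfiable, so the maximum is below 12.
Maximum simultaneously satisfiable clauses = 9.

9


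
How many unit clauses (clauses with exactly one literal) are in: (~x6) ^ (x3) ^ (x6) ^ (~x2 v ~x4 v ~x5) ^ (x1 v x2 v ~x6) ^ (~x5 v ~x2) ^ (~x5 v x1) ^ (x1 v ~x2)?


A unit clause contains exactly one literal.
Unit clauses found: (~x6), (x3), (x6).
Count = 3.

3


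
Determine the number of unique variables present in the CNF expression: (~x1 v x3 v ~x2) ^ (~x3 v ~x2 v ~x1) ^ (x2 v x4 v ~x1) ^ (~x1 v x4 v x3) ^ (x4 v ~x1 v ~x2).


Identify each distinct variable in the formula.
Variables found: x1, x2, x3, x4.
Total distinct variables = 4.

4


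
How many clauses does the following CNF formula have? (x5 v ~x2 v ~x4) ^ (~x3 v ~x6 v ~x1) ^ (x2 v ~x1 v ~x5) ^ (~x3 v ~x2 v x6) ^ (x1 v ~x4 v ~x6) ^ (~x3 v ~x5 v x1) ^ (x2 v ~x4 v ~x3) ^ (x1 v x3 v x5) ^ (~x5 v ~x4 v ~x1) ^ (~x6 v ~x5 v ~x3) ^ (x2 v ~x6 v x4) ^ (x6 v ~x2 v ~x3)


Each group enclosed in parentheses joined by ^ is one clause.
Counting the conjuncts: 12 clauses.

12


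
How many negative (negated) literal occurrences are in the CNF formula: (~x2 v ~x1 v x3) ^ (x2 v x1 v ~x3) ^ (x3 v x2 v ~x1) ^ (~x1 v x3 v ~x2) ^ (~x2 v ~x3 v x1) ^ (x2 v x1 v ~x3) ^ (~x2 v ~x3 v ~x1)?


Scan each clause for negated literals.
Clause 1: 2 negative; Clause 2: 1 negative; Clause 3: 1 negative; Clause 4: 2 negative; Clause 5: 2 negative; Clause 6: 1 negative; Clause 7: 3 negative.
Total negative literal occurrences = 12.

12


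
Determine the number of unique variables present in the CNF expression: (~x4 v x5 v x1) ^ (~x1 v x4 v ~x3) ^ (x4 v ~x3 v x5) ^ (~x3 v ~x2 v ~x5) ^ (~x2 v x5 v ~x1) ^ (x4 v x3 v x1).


Identify each distinct variable in the formula.
Variables found: x1, x2, x3, x4, x5.
Total distinct variables = 5.

5


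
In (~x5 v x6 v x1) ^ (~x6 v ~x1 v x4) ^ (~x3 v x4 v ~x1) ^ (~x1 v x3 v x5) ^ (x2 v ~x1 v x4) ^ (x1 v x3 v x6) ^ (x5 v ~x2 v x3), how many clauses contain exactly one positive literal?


A definite clause has exactly one positive literal.
Clause 1: 2 positive -> not definite
Clause 2: 1 positive -> definite
Clause 3: 1 positive -> definite
Clause 4: 2 positive -> not definite
Clause 5: 2 positive -> not definite
Clause 6: 3 positive -> not definite
Clause 7: 2 positive -> not definite
Definite clause count = 2.

2


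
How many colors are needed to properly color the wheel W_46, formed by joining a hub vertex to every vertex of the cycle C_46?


W_46 consists of the cycle C_46 together with a hub vertex adjacent to every cycle vertex.
The cycle C_46 needs 2 colors (even cycle -> 2).
The hub is adjacent to every cycle vertex, so it must receive a new color distinct from all of them.
Chromatic number = 2 + 1 = 3.

3


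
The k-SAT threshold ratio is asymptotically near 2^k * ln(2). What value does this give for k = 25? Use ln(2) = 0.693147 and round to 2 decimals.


Using the asymptotic formula: threshold ~ 2^k * ln(2).
2^25 = 33554432.
33554432 * 0.693147 = 23258153.88.

23258153.88


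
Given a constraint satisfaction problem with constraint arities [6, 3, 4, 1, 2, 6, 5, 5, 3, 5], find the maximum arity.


The arities are: 6, 3, 4, 1, 2, 6, 5, 5, 3, 5.
Scan for the maximum value.
Maximum arity = 6.

6


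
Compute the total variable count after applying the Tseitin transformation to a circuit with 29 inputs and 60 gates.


The Tseitin transformation introduces one auxiliary variable per gate.
Total variables = inputs + gates = 29 + 60 = 89.

89


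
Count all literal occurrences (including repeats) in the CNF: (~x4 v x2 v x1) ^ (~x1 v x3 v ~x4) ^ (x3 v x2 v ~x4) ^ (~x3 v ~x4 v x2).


Clause lengths: 3, 3, 3, 3.
Sum = 3 + 3 + 3 + 3 = 12.

12


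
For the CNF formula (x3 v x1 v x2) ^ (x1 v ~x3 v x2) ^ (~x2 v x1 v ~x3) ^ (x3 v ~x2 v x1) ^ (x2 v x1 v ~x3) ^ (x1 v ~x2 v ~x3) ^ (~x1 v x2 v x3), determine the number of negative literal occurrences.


Scan each clause for negated literals.
Clause 1: 0 negative; Clause 2: 1 negative; Clause 3: 2 negative; Clause 4: 1 negative; Clause 5: 1 negative; Clause 6: 2 negative; Clause 7: 1 negative.
Total negative literal occurrences = 8.

8


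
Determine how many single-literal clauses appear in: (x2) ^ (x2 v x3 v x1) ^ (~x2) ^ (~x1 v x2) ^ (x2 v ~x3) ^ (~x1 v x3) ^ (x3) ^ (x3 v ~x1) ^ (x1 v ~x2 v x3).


A unit clause contains exactly one literal.
Unit clauses found: (x2), (~x2), (x3).
Count = 3.

3


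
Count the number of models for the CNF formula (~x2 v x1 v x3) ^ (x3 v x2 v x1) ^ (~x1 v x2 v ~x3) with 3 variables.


Enumerate all 8 truth assignments over 3 variables.
Test each against every clause.
Satisfying assignments found: 5.

5


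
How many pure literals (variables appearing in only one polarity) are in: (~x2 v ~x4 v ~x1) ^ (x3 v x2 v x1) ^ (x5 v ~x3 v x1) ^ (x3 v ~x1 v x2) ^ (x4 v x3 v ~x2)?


A pure literal appears in only one polarity across all clauses.
Pure literals: x5 (positive only).
Count = 1.

1


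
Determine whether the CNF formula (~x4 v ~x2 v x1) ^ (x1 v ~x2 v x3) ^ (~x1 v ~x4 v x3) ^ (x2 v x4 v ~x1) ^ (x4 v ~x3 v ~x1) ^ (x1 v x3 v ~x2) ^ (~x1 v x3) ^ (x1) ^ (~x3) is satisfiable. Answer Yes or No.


Check all 16 possible truth assignments.
Number of satisfying assignments found: 0.
The formula is unsatisfiable.

No


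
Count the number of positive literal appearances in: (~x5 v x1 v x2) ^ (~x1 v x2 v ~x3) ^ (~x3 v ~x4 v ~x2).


Scan each clause for unnegated literals.
Clause 1: 2 positive; Clause 2: 1 positive; Clause 3: 0 positive.
Total positive literal occurrences = 3.

3


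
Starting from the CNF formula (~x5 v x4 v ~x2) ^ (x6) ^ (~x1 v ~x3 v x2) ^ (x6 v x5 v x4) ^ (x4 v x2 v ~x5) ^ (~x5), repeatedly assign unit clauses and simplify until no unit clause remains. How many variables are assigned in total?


Unit propagation repeatedly assigns the literal in any unit clause, then simplifies.
Assignments in order: x6 = T, x5 = F.
No further unit clauses remain.
Total variables assigned = 2.

2


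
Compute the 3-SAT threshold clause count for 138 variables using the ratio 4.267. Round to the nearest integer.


The 3-SAT phase transition occurs at approximately 4.267 clauses per variable.
m = 4.267 * 138 = 588.846.
Rounded to nearest integer: 589.

589


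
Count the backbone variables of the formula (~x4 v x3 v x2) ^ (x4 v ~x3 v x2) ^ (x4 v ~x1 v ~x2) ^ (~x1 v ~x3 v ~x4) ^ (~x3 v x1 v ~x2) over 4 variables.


Find all satisfying assignments: 6 model(s).
Check which variables have the same value in every model.
No variable is fixed across all models.
Backbone size = 0.

0


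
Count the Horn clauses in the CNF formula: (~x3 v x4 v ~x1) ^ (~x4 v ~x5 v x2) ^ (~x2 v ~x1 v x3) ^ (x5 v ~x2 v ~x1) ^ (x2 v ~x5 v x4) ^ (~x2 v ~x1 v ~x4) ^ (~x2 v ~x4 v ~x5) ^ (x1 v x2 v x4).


A Horn clause has at most one positive literal.
Clause 1: 1 positive lit(s) -> Horn
Clause 2: 1 positive lit(s) -> Horn
Clause 3: 1 positive lit(s) -> Horn
Clause 4: 1 positive lit(s) -> Horn
Clause 5: 2 positive lit(s) -> not Horn
Clause 6: 0 positive lit(s) -> Horn
Clause 7: 0 positive lit(s) -> Horn
Clause 8: 3 positive lit(s) -> not Horn
Total Horn clauses = 6.

6


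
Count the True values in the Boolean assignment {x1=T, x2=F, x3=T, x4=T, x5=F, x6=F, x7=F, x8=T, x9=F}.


The weight is the number of variables assigned True.
True variables: x1, x3, x4, x8.
Weight = 4.

4


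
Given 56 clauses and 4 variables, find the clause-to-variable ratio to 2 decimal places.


Clause-to-variable ratio = clauses / variables.
56 / 4 = 14.0.

14.0


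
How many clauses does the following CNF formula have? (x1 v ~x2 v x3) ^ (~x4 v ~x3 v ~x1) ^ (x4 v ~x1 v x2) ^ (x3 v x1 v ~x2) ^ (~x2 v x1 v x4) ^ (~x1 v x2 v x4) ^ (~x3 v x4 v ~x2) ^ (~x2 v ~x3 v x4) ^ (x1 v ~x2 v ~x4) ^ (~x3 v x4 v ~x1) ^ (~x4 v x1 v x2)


Each group enclosed in parentheses joined by ^ is one clause.
Counting the conjuncts: 11 clauses.

11


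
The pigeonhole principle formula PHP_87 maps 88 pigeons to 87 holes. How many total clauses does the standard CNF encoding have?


The PHP encoding has two parts:
1) At-least-one-hole clauses: 88 (one per pigeon, each with 87 literals).
2) At-most-one-pigeon-per-hole clauses: 87 holes * C(88,2) = 87 * 3828 = 333036.
Total clauses = 88 + 333036 = 333124.

333124


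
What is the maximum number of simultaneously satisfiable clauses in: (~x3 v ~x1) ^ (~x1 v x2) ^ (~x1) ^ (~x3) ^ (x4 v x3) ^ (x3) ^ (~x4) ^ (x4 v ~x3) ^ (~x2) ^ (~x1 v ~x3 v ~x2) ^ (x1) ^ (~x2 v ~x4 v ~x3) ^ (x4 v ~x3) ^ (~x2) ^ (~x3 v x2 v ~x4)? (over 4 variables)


Enumerate all 16 truth assignments.
For each, count how many of the 15 clauses are satisfied.
The formula is not fully satisfiable, so the maximum is below 15.
Maximum simultaneously satisfiable clauses = 12.

12


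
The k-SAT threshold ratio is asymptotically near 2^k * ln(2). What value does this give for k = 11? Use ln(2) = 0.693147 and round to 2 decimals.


Using the asymptotic formula: threshold ~ 2^k * ln(2).
2^11 = 2048.
2048 * 0.693147 = 1419.57.

1419.57


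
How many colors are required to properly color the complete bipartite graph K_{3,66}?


K_{3,66} is bipartite by definition: the two parts are independent sets, with every edge crossing between them.
Color all vertices in one part with color 1 and all vertices in the other part with color 2.
Since the graph has at least one edge, one color does not suffice.
Chromatic number = 2.

2


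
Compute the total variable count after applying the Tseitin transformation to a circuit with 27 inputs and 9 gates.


The Tseitin transformation introduces one auxiliary variable per gate.
Total variables = inputs + gates = 27 + 9 = 36.

36


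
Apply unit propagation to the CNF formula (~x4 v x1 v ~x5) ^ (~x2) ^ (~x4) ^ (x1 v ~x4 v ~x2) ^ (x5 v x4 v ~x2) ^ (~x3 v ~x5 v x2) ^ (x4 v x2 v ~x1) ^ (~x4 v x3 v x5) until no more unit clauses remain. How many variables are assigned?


Unit propagation repeatedly assigns the literal in any unit clause, then simplifies.
Assignments in order: x2 = F, x4 = F, x1 = F.
No further unit clauses remain.
Total variables assigned = 3.

3


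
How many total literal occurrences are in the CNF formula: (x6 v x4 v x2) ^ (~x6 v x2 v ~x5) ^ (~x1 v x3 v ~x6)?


Clause lengths: 3, 3, 3.
Sum = 3 + 3 + 3 = 9.

9


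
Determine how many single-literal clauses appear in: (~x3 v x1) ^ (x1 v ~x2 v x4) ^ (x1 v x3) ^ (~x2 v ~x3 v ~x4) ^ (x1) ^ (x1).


A unit clause contains exactly one literal.
Unit clauses found: (x1), (x1).
Count = 2.

2


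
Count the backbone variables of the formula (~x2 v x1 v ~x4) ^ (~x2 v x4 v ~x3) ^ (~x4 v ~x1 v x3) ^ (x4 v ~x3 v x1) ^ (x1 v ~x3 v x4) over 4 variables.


Find all satisfying assignments: 9 model(s).
Check which variables have the same value in every model.
No variable is fixed across all models.
Backbone size = 0.

0


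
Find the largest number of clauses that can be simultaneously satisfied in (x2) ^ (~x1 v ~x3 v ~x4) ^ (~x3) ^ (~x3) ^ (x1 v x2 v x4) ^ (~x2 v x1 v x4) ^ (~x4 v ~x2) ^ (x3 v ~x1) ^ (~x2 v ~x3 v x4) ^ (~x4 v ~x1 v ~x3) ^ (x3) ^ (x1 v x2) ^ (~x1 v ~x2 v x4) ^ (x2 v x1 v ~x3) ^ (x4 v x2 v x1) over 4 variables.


Enumerate all 16 truth assignments.
For each, count how many of the 15 clauses are satisfied.
The formula is not fully satisfiable, so the maximum is below 15.
Maximum simultaneously satisfiable clauses = 13.

13


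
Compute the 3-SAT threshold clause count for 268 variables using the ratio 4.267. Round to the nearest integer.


The 3-SAT phase transition occurs at approximately 4.267 clauses per variable.
m = 4.267 * 268 = 1143.556.
Rounded to nearest integer: 1144.

1144


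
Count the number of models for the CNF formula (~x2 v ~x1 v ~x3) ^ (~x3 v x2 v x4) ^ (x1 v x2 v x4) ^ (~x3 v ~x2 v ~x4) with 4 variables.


Enumerate all 16 truth assignments over 4 variables.
Test each against every clause.
Satisfying assignments found: 10.

10


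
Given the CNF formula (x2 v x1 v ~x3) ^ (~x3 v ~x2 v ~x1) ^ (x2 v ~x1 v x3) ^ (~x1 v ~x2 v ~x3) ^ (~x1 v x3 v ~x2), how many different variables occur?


Identify each distinct variable in the formula.
Variables found: x1, x2, x3.
Total distinct variables = 3.

3


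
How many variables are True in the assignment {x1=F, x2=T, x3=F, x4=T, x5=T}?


The weight is the number of variables assigned True.
True variables: x2, x4, x5.
Weight = 3.

3


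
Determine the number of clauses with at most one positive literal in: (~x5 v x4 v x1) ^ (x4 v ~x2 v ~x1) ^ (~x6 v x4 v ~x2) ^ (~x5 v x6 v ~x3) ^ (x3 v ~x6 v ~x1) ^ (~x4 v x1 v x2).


A Horn clause has at most one positive literal.
Clause 1: 2 positive lit(s) -> not Horn
Clause 2: 1 positive lit(s) -> Horn
Clause 3: 1 positive lit(s) -> Horn
Clause 4: 1 positive lit(s) -> Horn
Clause 5: 1 positive lit(s) -> Horn
Clause 6: 2 positive lit(s) -> not Horn
Total Horn clauses = 4.

4


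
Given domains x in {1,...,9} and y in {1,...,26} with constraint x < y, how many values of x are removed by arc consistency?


For the constraint x < y, x needs a supporting value in y's domain.
x can be at most 25 (one less than y's maximum).
Valid x values from domain: 9 out of 9.
Pruned = 9 - 9 = 0.

0


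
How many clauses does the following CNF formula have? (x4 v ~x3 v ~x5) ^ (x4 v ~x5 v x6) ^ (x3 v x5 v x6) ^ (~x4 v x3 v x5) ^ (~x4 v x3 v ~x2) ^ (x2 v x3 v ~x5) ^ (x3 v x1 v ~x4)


Each group enclosed in parentheses joined by ^ is one clause.
Counting the conjuncts: 7 clauses.

7


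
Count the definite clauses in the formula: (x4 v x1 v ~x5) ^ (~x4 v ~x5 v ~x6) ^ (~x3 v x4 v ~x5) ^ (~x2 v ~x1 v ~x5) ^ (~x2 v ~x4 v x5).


A definite clause has exactly one positive literal.
Clause 1: 2 positive -> not definite
Clause 2: 0 positive -> not definite
Clause 3: 1 positive -> definite
Clause 4: 0 positive -> not definite
Clause 5: 1 positive -> definite
Definite clause count = 2.

2


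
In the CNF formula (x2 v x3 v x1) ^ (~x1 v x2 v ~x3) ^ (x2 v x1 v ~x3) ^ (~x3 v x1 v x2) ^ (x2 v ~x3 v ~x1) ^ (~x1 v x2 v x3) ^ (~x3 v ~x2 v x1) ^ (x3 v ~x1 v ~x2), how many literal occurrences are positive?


Scan each clause for unnegated literals.
Clause 1: 3 positive; Clause 2: 1 positive; Clause 3: 2 positive; Clause 4: 2 positive; Clause 5: 1 positive; Clause 6: 2 positive; Clause 7: 1 positive; Clause 8: 1 positive.
Total positive literal occurrences = 13.

13


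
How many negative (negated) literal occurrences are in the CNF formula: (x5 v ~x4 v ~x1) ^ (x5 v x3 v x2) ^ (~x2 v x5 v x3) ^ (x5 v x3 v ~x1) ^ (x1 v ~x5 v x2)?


Scan each clause for negated literals.
Clause 1: 2 negative; Clause 2: 0 negative; Clause 3: 1 negative; Clause 4: 1 negative; Clause 5: 1 negative.
Total negative literal occurrences = 5.

5


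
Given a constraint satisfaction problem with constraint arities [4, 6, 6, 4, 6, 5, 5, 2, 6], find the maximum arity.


The arities are: 4, 6, 6, 4, 6, 5, 5, 2, 6.
Scan for the maximum value.
Maximum arity = 6.

6


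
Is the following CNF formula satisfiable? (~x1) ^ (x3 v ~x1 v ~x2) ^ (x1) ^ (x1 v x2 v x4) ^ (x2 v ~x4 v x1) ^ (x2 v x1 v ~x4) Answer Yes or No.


Check all 16 possible truth assignments.
Number of satisfying assignments found: 0.
The formula is unsatisfiable.

No


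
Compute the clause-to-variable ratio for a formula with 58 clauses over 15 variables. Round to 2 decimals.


Clause-to-variable ratio = clauses / variables.
58 / 15 = 3.87.

3.87


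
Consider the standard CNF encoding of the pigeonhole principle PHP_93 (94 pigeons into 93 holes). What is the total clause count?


The PHP encoding has two parts:
1) At-least-one-hole clauses: 94 (one per pigeon, each with 93 literals).
2) At-most-one-pigeon-per-hole clauses: 93 holes * C(94,2) = 93 * 4371 = 406503.
Total clauses = 94 + 406503 = 406597.

406597


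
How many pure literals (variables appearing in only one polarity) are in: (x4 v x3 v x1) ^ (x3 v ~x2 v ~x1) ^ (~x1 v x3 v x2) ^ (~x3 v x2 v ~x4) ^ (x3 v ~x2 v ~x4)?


A pure literal appears in only one polarity across all clauses.
No pure literals found.
Count = 0.

0


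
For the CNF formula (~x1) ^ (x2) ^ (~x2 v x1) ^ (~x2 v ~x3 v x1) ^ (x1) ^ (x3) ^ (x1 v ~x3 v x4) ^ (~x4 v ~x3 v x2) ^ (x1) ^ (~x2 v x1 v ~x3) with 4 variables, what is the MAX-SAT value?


Enumerate all 16 truth assignments.
For each, count how many of the 10 clauses are satisfied.
The formula is not fully satisfiable, so the maximum is below 10.
Maximum simultaneously satisfiable clauses = 9.

9


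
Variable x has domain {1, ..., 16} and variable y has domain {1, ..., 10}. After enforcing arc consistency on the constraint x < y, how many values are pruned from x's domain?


For the constraint x < y, x needs a supporting value in y's domain.
x can be at most 9 (one less than y's maximum).
Valid x values from domain: 9 out of 16.
Pruned = 16 - 9 = 7.

7


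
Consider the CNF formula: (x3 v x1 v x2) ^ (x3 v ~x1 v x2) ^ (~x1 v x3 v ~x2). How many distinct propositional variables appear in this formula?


Identify each distinct variable in the formula.
Variables found: x1, x2, x3.
Total distinct variables = 3.

3


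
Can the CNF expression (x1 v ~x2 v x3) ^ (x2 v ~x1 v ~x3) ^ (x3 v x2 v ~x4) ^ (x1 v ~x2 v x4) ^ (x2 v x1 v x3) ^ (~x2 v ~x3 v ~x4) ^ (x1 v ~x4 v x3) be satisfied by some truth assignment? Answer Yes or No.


Check all 16 possible truth assignments.
Number of satisfying assignments found: 6.
The formula is satisfiable.

Yes


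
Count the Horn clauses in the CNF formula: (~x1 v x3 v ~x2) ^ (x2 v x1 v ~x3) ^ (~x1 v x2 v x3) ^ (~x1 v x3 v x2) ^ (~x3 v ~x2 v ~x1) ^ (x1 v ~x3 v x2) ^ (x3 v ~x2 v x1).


A Horn clause has at most one positive literal.
Clause 1: 1 positive lit(s) -> Horn
Clause 2: 2 positive lit(s) -> not Horn
Clause 3: 2 positive lit(s) -> not Horn
Clause 4: 2 positive lit(s) -> not Horn
Clause 5: 0 positive lit(s) -> Horn
Clause 6: 2 positive lit(s) -> not Horn
Clause 7: 2 positive lit(s) -> not Horn
Total Horn clauses = 2.

2


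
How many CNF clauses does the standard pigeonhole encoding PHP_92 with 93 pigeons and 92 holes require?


The PHP encoding has two parts:
1) At-least-one-hole clauses: 93 (one per pigeon, each with 92 literals).
2) At-most-one-pigeon-per-hole clauses: 92 holes * C(93,2) = 92 * 4278 = 393576.
Total clauses = 93 + 393576 = 393669.

393669


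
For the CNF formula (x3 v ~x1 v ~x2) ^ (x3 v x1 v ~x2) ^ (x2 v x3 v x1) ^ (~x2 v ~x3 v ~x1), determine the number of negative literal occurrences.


Scan each clause for negated literals.
Clause 1: 2 negative; Clause 2: 1 negative; Clause 3: 0 negative; Clause 4: 3 negative.
Total negative literal occurrences = 6.

6


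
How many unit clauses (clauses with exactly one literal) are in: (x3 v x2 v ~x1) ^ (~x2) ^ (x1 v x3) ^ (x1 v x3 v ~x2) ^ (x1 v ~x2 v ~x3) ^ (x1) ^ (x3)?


A unit clause contains exactly one literal.
Unit clauses found: (~x2), (x1), (x3).
Count = 3.

3


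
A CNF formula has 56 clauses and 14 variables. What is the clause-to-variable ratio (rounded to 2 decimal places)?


Clause-to-variable ratio = clauses / variables.
56 / 14 = 4.0.

4.0


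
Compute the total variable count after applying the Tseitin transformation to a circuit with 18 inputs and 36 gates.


The Tseitin transformation introduces one auxiliary variable per gate.
Total variables = inputs + gates = 18 + 36 = 54.

54


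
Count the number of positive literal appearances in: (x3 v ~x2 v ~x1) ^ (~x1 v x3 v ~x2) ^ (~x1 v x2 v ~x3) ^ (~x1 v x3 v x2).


Scan each clause for unnegated literals.
Clause 1: 1 positive; Clause 2: 1 positive; Clause 3: 1 positive; Clause 4: 2 positive.
Total positive literal occurrences = 5.

5


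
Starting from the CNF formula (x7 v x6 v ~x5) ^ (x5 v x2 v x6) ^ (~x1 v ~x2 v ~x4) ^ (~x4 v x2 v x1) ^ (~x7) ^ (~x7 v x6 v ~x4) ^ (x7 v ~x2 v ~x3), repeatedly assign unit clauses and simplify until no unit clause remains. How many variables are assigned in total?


Unit propagation repeatedly assigns the literal in any unit clause, then simplifies.
Assignments in order: x7 = F.
No further unit clauses remain.
Total variables assigned = 1.

1


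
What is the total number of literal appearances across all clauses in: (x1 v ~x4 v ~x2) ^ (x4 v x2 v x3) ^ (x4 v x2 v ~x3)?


Clause lengths: 3, 3, 3.
Sum = 3 + 3 + 3 = 9.

9


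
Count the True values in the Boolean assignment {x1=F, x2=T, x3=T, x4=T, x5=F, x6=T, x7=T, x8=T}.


The weight is the number of variables assigned True.
True variables: x2, x3, x4, x6, x7, x8.
Weight = 6.

6


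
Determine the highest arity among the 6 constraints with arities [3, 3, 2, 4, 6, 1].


The arities are: 3, 3, 2, 4, 6, 1.
Scan for the maximum value.
Maximum arity = 6.

6


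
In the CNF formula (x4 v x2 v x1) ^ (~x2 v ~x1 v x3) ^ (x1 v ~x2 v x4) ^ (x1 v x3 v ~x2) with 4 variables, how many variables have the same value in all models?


Find all satisfying assignments: 9 model(s).
Check which variables have the same value in every model.
No variable is fixed across all models.
Backbone size = 0.

0


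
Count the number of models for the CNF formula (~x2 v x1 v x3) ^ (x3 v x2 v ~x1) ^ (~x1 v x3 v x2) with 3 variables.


Enumerate all 8 truth assignments over 3 variables.
Test each against every clause.
Satisfying assignments found: 6.

6


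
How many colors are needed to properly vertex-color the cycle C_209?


An odd cycle cannot be 2-colored: alternating two colors around the cycle returns to the start with a conflict.
Since 209 is odd, three colors are required (and three suffice).
Chromatic number = 3.

3


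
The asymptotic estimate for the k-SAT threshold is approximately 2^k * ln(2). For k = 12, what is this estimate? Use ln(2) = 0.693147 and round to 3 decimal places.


Using the asymptotic formula: threshold ~ 2^k * ln(2).
2^12 = 4096.
4096 * 0.693147 = 2839.13.

2839.13


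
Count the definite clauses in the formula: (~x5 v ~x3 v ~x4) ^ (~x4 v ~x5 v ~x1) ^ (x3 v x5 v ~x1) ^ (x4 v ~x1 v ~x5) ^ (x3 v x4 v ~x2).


A definite clause has exactly one positive literal.
Clause 1: 0 positive -> not definite
Clause 2: 0 positive -> not definite
Clause 3: 2 positive -> not definite
Clause 4: 1 positive -> definite
Clause 5: 2 positive -> not definite
Definite clause count = 1.

1


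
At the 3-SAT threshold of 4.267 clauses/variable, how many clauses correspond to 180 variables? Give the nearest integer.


The 3-SAT phase transition occurs at approximately 4.267 clauses per variable.
m = 4.267 * 180 = 768.06.
Rounded to nearest integer: 768.

768


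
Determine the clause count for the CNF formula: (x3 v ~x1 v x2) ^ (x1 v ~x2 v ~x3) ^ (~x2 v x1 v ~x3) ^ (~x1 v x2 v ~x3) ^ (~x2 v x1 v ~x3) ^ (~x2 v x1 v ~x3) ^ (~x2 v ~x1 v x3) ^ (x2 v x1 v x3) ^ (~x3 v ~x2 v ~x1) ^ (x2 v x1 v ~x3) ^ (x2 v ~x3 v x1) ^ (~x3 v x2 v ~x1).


Each group enclosed in parentheses joined by ^ is one clause.
Counting the conjuncts: 12 clauses.

12


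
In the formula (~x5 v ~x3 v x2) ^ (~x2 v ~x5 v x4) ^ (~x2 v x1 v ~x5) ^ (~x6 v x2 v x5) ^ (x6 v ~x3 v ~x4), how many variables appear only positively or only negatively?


A pure literal appears in only one polarity across all clauses.
Pure literals: x1 (positive only), x3 (negative only).
Count = 2.

2


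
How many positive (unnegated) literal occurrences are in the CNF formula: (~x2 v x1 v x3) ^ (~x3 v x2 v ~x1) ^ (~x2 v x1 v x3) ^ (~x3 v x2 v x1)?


Scan each clause for unnegated literals.
Clause 1: 2 positive; Clause 2: 1 positive; Clause 3: 2 positive; Clause 4: 2 positive.
Total positive literal occurrences = 7.

7


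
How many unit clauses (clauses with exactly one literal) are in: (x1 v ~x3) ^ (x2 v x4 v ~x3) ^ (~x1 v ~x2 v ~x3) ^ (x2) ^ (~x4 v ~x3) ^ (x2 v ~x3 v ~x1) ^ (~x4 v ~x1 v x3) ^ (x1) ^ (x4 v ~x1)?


A unit clause contains exactly one literal.
Unit clauses found: (x2), (x1).
Count = 2.

2


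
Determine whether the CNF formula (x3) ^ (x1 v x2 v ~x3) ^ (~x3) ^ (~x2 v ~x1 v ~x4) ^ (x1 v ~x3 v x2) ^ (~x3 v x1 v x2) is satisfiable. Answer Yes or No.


Check all 16 possible truth assignments.
Number of satisfying assignments found: 0.
The formula is unsatisfiable.

No


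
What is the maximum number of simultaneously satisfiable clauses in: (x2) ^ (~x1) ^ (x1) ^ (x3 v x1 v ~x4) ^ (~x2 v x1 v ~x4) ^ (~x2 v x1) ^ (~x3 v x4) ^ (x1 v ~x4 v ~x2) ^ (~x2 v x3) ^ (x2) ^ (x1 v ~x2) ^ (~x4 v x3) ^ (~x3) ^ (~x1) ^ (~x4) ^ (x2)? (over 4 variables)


Enumerate all 16 truth assignments.
For each, count how many of the 16 clauses are satisfied.
The formula is not fully satisfiable, so the maximum is below 16.
Maximum simultaneously satisfiable clauses = 13.

13


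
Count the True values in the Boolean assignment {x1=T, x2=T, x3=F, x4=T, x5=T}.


The weight is the number of variables assigned True.
True variables: x1, x2, x4, x5.
Weight = 4.

4


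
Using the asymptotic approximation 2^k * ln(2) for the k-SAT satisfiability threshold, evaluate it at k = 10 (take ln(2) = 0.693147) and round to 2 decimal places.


Using the asymptotic formula: threshold ~ 2^k * ln(2).
2^10 = 1024.
1024 * 0.693147 = 709.78.

709.78


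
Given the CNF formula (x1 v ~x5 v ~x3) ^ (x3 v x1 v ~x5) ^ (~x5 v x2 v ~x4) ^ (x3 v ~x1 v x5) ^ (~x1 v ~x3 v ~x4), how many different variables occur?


Identify each distinct variable in the formula.
Variables found: x1, x2, x3, x4, x5.
Total distinct variables = 5.

5


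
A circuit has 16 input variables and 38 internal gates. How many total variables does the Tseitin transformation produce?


The Tseitin transformation introduces one auxiliary variable per gate.
Total variables = inputs + gates = 16 + 38 = 54.

54


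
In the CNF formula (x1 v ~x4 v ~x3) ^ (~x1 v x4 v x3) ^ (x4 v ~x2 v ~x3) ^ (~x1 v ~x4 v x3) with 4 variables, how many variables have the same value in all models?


Find all satisfying assignments: 8 model(s).
Check which variables have the same value in every model.
No variable is fixed across all models.
Backbone size = 0.

0


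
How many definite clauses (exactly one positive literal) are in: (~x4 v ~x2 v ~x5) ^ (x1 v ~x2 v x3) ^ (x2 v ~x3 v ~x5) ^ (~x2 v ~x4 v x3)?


A definite clause has exactly one positive literal.
Clause 1: 0 positive -> not definite
Clause 2: 2 positive -> not definite
Clause 3: 1 positive -> definite
Clause 4: 1 positive -> definite
Definite clause count = 2.

2
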